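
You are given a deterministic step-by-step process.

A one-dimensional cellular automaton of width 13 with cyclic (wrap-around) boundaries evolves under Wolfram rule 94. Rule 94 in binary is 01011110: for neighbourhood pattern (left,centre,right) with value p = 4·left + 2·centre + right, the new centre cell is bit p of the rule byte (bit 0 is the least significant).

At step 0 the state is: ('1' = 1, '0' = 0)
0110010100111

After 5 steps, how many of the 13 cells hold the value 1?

k=0  0110010100111
k=1  0111110111101
k=2  0100010100101
k=3  0110110111101
k=4  0110110100101
k=5  0110110111101

9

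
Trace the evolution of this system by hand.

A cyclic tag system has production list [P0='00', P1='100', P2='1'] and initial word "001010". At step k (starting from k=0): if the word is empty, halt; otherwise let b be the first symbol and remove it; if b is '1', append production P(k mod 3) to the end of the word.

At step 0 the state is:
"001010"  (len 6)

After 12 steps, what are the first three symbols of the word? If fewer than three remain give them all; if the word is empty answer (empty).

0) "001010"  (len 6)
1) "01010"  (len 5)
2) "1010"  (len 4)
3) "0101"  (len 4)
4) "101"  (len 3)
5) "01100"  (len 5)
6) "1100"  (len 4)
7) "10000"  (len 5)
8) "0000100"  (len 7)
9) "000100"  (len 6)
10) "00100"  (len 5)
11) "0100"  (len 4)
12) "100"  (len 3)

100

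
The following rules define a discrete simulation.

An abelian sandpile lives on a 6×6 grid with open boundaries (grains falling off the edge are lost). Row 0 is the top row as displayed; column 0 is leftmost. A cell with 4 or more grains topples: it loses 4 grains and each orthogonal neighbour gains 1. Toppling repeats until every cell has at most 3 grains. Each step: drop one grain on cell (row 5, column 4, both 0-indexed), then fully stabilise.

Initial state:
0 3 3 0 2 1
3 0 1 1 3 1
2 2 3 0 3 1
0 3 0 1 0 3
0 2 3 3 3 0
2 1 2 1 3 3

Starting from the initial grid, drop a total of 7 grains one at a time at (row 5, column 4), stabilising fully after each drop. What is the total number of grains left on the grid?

59

gen 0: 0 3 3 0 2 1
3 0 1 1 3 1
2 2 3 0 3 1
0 3 0 1 0 3
0 2 3 3 3 0
2 1 2 1 3 3
gen 1: 0 3 3 0 2 1
3 0 1 1 3 1
2 2 3 0 3 1
0 3 1 2 1 3
0 3 0 1 1 2
2 1 3 3 2 0
gen 2: 0 3 3 0 2 1
3 0 1 1 3 1
2 2 3 0 3 1
0 3 1 2 1 3
0 3 0 1 1 2
2 1 3 3 3 0
gen 3: 0 3 3 0 2 1
3 0 1 1 3 1
2 2 3 0 3 1
0 3 1 2 1 3
0 3 1 2 2 2
2 2 0 1 1 1
gen 4: 0 3 3 0 2 1
3 0 1 1 3 1
2 2 3 0 3 1
0 3 1 2 1 3
0 3 1 2 2 2
2 2 0 1 2 1
gen 5: 0 3 3 0 2 1
3 0 1 1 3 1
2 2 3 0 3 1
0 3 1 2 1 3
0 3 1 2 2 2
2 2 0 1 3 1
gen 6: 0 3 3 0 2 1
3 0 1 1 3 1
2 2 3 0 3 1
0 3 1 2 1 3
0 3 1 2 3 2
2 2 0 2 0 2
gen 7: 0 3 3 0 2 1
3 0 1 1 3 1
2 2 3 0 3 1
0 3 1 2 1 3
0 3 1 2 3 2
2 2 0 2 1 2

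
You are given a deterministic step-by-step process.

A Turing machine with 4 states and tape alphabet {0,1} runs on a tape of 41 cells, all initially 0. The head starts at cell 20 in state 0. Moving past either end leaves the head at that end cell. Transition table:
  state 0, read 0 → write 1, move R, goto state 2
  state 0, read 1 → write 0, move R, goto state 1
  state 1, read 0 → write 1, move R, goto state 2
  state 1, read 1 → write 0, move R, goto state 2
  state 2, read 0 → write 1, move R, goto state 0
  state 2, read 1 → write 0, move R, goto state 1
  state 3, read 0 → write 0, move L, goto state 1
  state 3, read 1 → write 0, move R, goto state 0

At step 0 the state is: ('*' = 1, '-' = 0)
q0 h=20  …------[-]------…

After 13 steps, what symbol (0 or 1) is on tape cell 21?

1

t=0: q0 h=20  …------[-]------…
t=1: q2 h=21  …-----*[-]------…
t=2: q0 h=22  …----**[-]------…
t=3: q2 h=23  …---***[-]------…
t=4: q0 h=24  …--****[-]------…
t=5: q2 h=25  …-*****[-]------…
t=6: q0 h=26  …******[-]------…
t=7: q2 h=27  …******[-]------…
t=8: q0 h=28  …******[-]------…
t=9: q2 h=29  …******[-]------…
t=10: q0 h=30  …******[-]------…
t=11: q2 h=31  …******[-]------…
t=12: q0 h=32  …******[-]------…
t=13: q2 h=33  …******[-]------…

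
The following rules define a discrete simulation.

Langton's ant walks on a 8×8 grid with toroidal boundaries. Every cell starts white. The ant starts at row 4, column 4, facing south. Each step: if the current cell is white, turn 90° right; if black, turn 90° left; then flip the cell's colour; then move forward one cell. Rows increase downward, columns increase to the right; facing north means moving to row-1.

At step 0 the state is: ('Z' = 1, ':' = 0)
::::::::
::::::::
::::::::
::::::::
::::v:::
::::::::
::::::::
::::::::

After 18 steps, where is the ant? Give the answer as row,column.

3,5

gen 0: ::::::::
::::::::
::::::::
::::::::
::::v:::
::::::::
::::::::
::::::::
gen 1: ::::::::
::::::::
::::::::
::::::::
:::<Z:::
::::::::
::::::::
::::::::
gen 2: ::::::::
::::::::
::::::::
:::^::::
:::ZZ:::
::::::::
::::::::
::::::::
gen 3: ::::::::
::::::::
::::::::
:::Z>:::
:::ZZ:::
::::::::
::::::::
::::::::
gen 4: ::::::::
::::::::
::::::::
:::ZZ:::
:::Zv:::
::::::::
::::::::
::::::::
gen 5: ::::::::
::::::::
::::::::
:::ZZ:::
:::Z:>::
::::::::
::::::::
::::::::
gen 6: ::::::::
::::::::
::::::::
:::ZZ:::
:::Z:Z::
:::::v::
::::::::
::::::::
gen 7: ::::::::
::::::::
::::::::
:::ZZ:::
:::Z:Z::
::::<Z::
::::::::
::::::::
gen 8: ::::::::
::::::::
::::::::
:::ZZ:::
:::Z^Z::
::::ZZ::
::::::::
::::::::
gen 9: ::::::::
::::::::
::::::::
:::ZZ:::
:::ZZ>::
::::ZZ::
::::::::
::::::::
gen 10: ::::::::
::::::::
::::::::
:::ZZ^::
:::ZZ:::
::::ZZ::
::::::::
::::::::
gen 11: ::::::::
::::::::
::::::::
:::ZZZ>:
:::ZZ:::
::::ZZ::
::::::::
::::::::
gen 12: ::::::::
::::::::
::::::::
:::ZZZZ:
:::ZZ:v:
::::ZZ::
::::::::
::::::::
gen 13: ::::::::
::::::::
::::::::
:::ZZZZ:
:::ZZ<Z:
::::ZZ::
::::::::
::::::::
gen 14: ::::::::
::::::::
::::::::
:::ZZ^Z:
:::ZZZZ:
::::ZZ::
::::::::
::::::::
gen 15: ::::::::
::::::::
::::::::
:::Z<:Z:
:::ZZZZ:
::::ZZ::
::::::::
::::::::
gen 16: ::::::::
::::::::
::::::::
:::Z::Z:
:::ZvZZ:
::::ZZ::
::::::::
::::::::
gen 17: ::::::::
::::::::
::::::::
:::Z::Z:
:::Z:>Z:
::::ZZ::
::::::::
::::::::
gen 18: ::::::::
::::::::
::::::::
:::Z:^Z:
:::Z::Z:
::::ZZ::
::::::::
::::::::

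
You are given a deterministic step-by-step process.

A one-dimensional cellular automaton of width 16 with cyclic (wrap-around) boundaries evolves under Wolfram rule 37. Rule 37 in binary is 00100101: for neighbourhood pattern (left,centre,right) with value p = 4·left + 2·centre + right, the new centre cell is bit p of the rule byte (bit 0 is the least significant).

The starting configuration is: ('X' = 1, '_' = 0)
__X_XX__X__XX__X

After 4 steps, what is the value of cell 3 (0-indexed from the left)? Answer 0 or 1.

0

[0] __X_XX__X__XX__X
[1] __XX____X______X
[2] _____XX_X_XXXX_X
[3] _XXX___XXX____XX
[4] X____X_____XX___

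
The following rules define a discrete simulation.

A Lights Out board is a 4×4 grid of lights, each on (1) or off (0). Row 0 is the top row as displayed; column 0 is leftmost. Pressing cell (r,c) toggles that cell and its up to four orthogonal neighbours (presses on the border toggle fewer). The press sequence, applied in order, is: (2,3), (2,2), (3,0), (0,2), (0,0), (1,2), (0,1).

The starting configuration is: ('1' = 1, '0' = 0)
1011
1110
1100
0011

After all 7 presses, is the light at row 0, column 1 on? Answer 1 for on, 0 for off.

1

gen 0: 1011
1110
1100
0011
gen 1: 1011
1111
1111
0010
gen 2: 1011
1101
1000
0000
gen 3: 1011
1101
0000
1100
gen 4: 1100
1111
0000
1100
gen 5: 0000
0111
0000
1100
gen 6: 0010
0000
0010
1100
gen 7: 1100
0100
0010
1100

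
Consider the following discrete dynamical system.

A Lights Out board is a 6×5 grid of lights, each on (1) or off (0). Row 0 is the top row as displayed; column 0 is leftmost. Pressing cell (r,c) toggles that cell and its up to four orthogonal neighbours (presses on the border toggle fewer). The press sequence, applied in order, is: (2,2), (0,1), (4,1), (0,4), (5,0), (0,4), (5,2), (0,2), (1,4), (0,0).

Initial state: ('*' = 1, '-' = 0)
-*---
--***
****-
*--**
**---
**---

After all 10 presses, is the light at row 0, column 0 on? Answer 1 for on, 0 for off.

0

k=0  -*---
--***
****-
*--**
**---
**---
k=1  -*---
---**
*----
*-***
**---
**---
k=2  *-*--
-*-**
*----
*-***
**---
**---
k=3  *-*--
-*-**
*----
*****
--*--
*----
k=4  *-***
-*-*-
*----
*****
--*--
*----
k=5  *-***
-*-*-
*----
*****
*-*--
-*---
k=6  *-*--
-*-**
*----
*****
*-*--
-*---
k=7  *-*--
-*-**
*----
*****
*----
--**-
k=8  **-*-
-****
*----
*****
*----
--**-
k=9  **-**
-**--
*---*
*****
*----
--**-
k=10  ---**
***--
*---*
*****
*----
--**-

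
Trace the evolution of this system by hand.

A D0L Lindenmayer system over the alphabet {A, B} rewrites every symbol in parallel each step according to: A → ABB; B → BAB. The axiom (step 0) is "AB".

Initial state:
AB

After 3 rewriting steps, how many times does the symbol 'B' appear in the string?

[0] AB
[1] ABBBAB
[2] ABBBABBABBABABBBAB
[3] ABBBABBABBABABBBABBABABBBABBABABBBABABBBABBABBABABBBAB

36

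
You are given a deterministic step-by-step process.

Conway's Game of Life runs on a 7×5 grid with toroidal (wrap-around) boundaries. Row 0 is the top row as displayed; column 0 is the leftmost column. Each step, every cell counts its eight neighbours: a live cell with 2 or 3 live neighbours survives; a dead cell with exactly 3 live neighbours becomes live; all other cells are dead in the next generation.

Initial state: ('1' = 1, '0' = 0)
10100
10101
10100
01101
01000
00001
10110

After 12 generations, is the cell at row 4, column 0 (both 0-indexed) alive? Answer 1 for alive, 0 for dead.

[0] 10100
10101
10100
01101
01000
00001
10110
[1] 10100
10101
00100
00110
01110
11111
10110
[2] 10100
10101
00101
00000
00000
00000
00000
[3] 10011
10101
11001
00000
00000
00000
00000
[4] 11010
00100
01011
10000
00000
00000
00001
[5] 11111
00000
11111
10001
00000
00000
10001
[6] 01110
00000
01110
00100
00000
00000
00100
[7] 01110
00000
01110
01110
00000
00000
01110
[8] 01010
00000
01010
01010
00100
00100
01010
[9] 00000
00000
00000
01010
01110
01110
01010
[10] 00000
00000
00000
01010
10001
10001
01010
[11] 00000
00000
00000
10001
01010
01010
10001
[12] 00000
00000
00000
10001
01010
01010
10001

0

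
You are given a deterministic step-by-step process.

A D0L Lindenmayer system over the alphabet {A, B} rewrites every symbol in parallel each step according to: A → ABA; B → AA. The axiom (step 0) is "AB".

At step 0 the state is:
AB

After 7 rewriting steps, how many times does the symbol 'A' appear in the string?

t=0: AB
t=1: ABAAA
t=2: ABAAAABAABAABA
t=3: ABAAAABAABAABAABAAAABAABAAAABAABAAAABA
t=4: ABAAAABAABAABAABAAAABAABAAAABAABAAAABAABAAAABAABAABAABAAAABAABAAAABAABAABAABAAAABAABAAAABAABAABAABAAAABA
t=5: ABAAAABAABAABAABAAAABAABAAAABAABAAAABAABAAAABAABAABAABAAAA…AAAABAABAABAABAAAABAABAAAABAABAAAABAABAAAABAABAABAABAAAABA  (len 284)
t=6: ABAAAABAABAABAABAAAABAABAAAABAABAAAABAABAAAABAABAABAABAAAA…AAAABAABAABAABAAAABAABAAAABAABAAAABAABAAAABAABAABAABAAAABA  (len 776)
t=7: ABAAAABAABAABAABAAAABAABAAAABAABAAAABAABAAAABAABAABAABAAAA…AAAABAABAABAABAAAABAABAAAABAABAAAABAABAAAABAABAABAABAAAABA  (len 2120)

1552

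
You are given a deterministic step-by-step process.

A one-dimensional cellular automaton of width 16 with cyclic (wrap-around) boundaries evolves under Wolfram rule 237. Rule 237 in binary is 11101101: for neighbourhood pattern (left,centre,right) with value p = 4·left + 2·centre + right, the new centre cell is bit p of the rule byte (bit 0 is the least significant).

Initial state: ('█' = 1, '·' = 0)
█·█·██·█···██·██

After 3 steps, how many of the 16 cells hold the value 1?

step 0: █·█·██·█···██·██
step 1: ████████·█·█████
step 2: ████████████████
step 3: ████████████████

16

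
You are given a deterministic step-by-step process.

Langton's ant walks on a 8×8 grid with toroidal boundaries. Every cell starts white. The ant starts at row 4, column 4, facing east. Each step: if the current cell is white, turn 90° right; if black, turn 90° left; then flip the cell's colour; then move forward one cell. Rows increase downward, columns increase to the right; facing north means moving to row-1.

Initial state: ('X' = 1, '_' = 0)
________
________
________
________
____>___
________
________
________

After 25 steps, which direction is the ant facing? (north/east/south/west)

[0] ________
________
________
________
____>___
________
________
________
[1] ________
________
________
________
____X___
____v___
________
________
[2] ________
________
________
________
____X___
___<X___
________
________
[3] ________
________
________
________
___^X___
___XX___
________
________
[4] ________
________
________
________
___X>___
___XX___
________
________
[5] ________
________
________
____^___
___X____
___XX___
________
________
[6] ________
________
________
____X>__
___X____
___XX___
________
________
[7] ________
________
________
____XX__
___X_v__
___XX___
________
________
[8] ________
________
________
____XX__
___X<X__
___XX___
________
________
[9] ________
________
________
____^X__
___XXX__
___XX___
________
________
[10] ________
________
________
___<_X__
___XXX__
___XX___
________
________
[11] ________
________
___^____
___X_X__
___XXX__
___XX___
________
________
[12] ________
________
___X>___
___X_X__
___XXX__
___XX___
________
________
[13] ________
________
___XX___
___XvX__
___XXX__
___XX___
________
________
[14] ________
________
___XX___
___<XX__
___XXX__
___XX___
________
________
[15] ________
________
___XX___
____XX__
___vXX__
___XX___
________
________
[16] ________
________
___XX___
____XX__
____>X__
___XX___
________
________
[17] ________
________
___XX___
____^X__
_____X__
___XX___
________
________
[18] ________
________
___XX___
___<_X__
_____X__
___XX___
________
________
[19] ________
________
___^X___
___X_X__
_____X__
___XX___
________
________
[20] ________
________
__<_X___
___X_X__
_____X__
___XX___
________
________
[21] ________
__^_____
__X_X___
___X_X__
_____X__
___XX___
________
________
[22] ________
__X>____
__X_X___
___X_X__
_____X__
___XX___
________
________
[23] ________
__XX____
__XvX___
___X_X__
_____X__
___XX___
________
________
[24] ________
__XX____
__<XX___
___X_X__
_____X__
___XX___
________
________
[25] ________
__XX____
___XX___
__vX_X__
_____X__
___XX___
________
________

south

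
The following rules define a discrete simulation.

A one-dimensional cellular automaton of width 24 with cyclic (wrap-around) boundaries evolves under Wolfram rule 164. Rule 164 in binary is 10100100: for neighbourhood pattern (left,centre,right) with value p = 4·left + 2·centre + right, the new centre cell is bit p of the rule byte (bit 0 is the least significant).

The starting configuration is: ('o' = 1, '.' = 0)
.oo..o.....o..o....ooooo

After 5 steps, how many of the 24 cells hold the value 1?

3

[0] .oo..o.....o..o....ooooo
[1] o....o.....o..o.....ooo.
[2] o....o.....o..o......o.o
[3] .....o.....o..o......oo.
[4] .....o.....o..o.........
[5] .....o.....o..o.........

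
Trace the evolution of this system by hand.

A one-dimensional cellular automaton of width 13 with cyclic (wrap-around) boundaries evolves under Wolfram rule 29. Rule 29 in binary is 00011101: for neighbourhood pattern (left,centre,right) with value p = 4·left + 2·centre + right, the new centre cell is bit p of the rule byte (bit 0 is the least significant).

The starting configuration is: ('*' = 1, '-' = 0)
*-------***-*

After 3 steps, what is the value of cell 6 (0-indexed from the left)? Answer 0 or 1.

1

[0] *-------***-*
[1] -******-*---*
[2] -*------***-*
[3] -******-*---*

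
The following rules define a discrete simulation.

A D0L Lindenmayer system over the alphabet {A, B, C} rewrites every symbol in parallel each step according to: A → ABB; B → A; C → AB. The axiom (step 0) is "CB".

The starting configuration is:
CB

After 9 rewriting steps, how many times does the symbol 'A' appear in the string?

427

0) CB
1) ABA
2) ABBAABB
3) ABBAAABBABBAA
4) ABBAAABBABBABBAAABBAAABBABB
5) ABBAAABBABBABBAAABBAAABBAAABBABBABBAAABBABBABBAAABBAA
6) ABBAAABBABBABBAAABBAAABBAAABBABBABBAAABBABBABBAAABBABBABBAAABBAAABBAAABBABBABBAAABBAAABBAAABBABBABBAAABBABB
7) ABBAAABBABBABBAAABBAAABBAAABBABBABBAAABBABBABBAAABBABBABBA…BBABBABBAAABBABBABBAAABBABBABBAAABBAAABBAAABBABBABBAAABBAA  (len 213)
8) ABBAAABBABBABBAAABBAAABBAAABBABBABBAAABBABBABBAAABBABBABBA…BABBABBAAABBABBABBAAABBABBABBAAABBAAABBAAABBABBABBAAABBABB  (len 427)
9) ABBAAABBABBABBAAABBAAABBAAABBABBABBAAABBABBABBAAABBABBABBA…BBABBABBAAABBABBABBAAABBABBABBAAABBAAABBAAABBABBABBAAABBAA  (len 853)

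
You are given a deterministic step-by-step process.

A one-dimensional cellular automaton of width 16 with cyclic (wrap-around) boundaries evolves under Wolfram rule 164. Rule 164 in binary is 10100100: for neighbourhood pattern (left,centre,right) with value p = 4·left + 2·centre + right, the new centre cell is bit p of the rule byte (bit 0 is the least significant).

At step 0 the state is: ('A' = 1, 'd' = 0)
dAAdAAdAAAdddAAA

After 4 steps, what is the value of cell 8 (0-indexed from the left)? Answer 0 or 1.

t=0: dAAdAAdAAAdddAAA
t=1: AddAddAdAdddddAd
t=2: AddAddAAAdddddAA
t=3: dddAdddAdddddddA
t=4: dddAdddAdddddddA

0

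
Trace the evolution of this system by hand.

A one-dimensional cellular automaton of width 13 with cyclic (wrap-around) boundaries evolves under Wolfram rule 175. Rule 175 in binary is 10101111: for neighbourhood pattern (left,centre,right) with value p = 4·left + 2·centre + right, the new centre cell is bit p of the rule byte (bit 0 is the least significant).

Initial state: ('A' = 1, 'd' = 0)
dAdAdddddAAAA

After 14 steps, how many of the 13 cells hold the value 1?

[0] dAdAdddddAAAA
[1] AAAAdAAAAAAAd
[2] AAAdAAAAAAAdA
[3] AAdAAAAAAAdAA
[4] AdAAAAAAAdAAA
[5] dAAAAAAAdAAAA
[6] AAAAAAAdAAAAd
[7] AAAAAAdAAAAdA
[8] AAAAAdAAAAdAA
[9] AAAAdAAAAdAAA
[10] AAAdAAAAdAAAA
[11] AAdAAAAdAAAAA
[12] AdAAAAdAAAAAA
[13] dAAAAdAAAAAAA
[14] AAAAdAAAAAAAd

11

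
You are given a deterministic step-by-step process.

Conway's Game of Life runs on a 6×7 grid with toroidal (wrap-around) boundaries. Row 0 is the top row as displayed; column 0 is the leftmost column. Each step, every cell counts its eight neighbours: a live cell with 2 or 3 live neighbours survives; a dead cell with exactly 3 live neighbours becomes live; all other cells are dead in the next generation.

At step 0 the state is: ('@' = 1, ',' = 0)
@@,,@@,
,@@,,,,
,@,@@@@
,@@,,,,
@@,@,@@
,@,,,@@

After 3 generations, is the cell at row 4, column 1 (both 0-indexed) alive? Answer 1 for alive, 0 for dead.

0

[0] @@,,@@,
,@@,,,,
,@,@@@@
,@@,,,,
@@,@,@@
,@,,,@@
[1] ,,,,@@,
,,,,,,,
,,,@@@,
,,,,,,,
,,,,@@,
,,,,,,,
[2] ,,,,,,,
,,,@,,,
,,,,@,,
,,,@,,,
,,,,,,,
,,,,,,,
[3] ,,,,,,,
,,,,,,,
,,,@@,,
,,,,,,,
,,,,,,,
,,,,,,,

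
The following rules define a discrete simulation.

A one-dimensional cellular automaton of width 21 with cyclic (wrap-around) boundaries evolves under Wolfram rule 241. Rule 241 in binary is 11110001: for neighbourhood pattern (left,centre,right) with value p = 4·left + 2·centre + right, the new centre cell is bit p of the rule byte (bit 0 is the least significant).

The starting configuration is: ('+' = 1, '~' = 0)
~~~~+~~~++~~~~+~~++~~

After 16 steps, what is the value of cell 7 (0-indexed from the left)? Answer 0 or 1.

0

[0] ~~~~+~~~++~~~~+~~++~~
[1] +++~~++~~++++~~+~~+++
[2] ++++~~++~~++++~~+~~++
[3] +++++~~++~~++++~~+~~+
[4] ++++++~~++~~++++~~+~~
[5] ~++++++~~++~~++++~~+~
[6] ~~++++++~~++~~++++~~+
[7] +~~++++++~~++~~++++~~
[8] ~+~~++++++~~++~~++++~
[9] ~~+~~++++++~~++~~++++
[10] +~~+~~++++++~~++~~+++
[11] ++~~+~~++++++~~++~~++
[12] +++~~+~~++++++~~++~~+
[13] ++++~~+~~++++++~~++~~
[14] ~++++~~+~~++++++~~++~
[15] ~~++++~~+~~++++++~~++
[16] +~~++++~~+~~++++++~~+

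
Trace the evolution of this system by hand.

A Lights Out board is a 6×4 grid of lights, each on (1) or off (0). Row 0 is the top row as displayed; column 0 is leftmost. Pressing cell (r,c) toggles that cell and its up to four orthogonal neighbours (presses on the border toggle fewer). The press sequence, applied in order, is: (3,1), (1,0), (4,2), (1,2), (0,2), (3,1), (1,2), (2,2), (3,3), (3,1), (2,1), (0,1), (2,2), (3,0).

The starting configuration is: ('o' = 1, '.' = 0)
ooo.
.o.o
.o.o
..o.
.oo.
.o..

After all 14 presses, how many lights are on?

gen 0: ooo.
.o.o
.o.o
..o.
.oo.
.o..
gen 1: ooo.
.o.o
...o
oo..
..o.
.o..
gen 2: .oo.
o..o
o..o
oo..
..o.
.o..
gen 3: .oo.
o..o
o..o
ooo.
.o.o
.oo.
gen 4: .o..
ooo.
o.oo
ooo.
.o.o
.oo.
gen 5: ..oo
oo..
o.oo
ooo.
.o.o
.oo.
gen 6: ..oo
oo..
oooo
....
...o
.oo.
gen 7: ...o
o.oo
oo.o
....
...o
.oo.
gen 8: ...o
o..o
o.o.
..o.
...o
.oo.
gen 9: ...o
o..o
o.oo
...o
....
.oo.
gen 10: ...o
o..o
oooo
oooo
.o..
.oo.
gen 11: ...o
oo.o
...o
o.oo
.o..
.oo.
gen 12: oooo
o..o
...o
o.oo
.o..
.oo.
gen 13: oooo
o.oo
.oo.
o..o
.o..
.oo.
gen 14: oooo
o.oo
ooo.
.o.o
oo..
.oo.

16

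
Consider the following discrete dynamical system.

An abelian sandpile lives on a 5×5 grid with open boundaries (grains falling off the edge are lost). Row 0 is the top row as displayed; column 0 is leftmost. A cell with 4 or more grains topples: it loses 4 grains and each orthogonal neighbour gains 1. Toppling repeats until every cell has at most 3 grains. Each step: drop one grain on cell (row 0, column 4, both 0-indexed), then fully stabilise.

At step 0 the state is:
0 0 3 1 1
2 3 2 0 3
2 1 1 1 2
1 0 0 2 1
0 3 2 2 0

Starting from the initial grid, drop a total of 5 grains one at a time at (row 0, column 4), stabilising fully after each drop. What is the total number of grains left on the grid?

t=0: 0 0 3 1 1
2 3 2 0 3
2 1 1 1 2
1 0 0 2 1
0 3 2 2 0
t=1: 0 0 3 1 2
2 3 2 0 3
2 1 1 1 2
1 0 0 2 1
0 3 2 2 0
t=2: 0 0 3 1 3
2 3 2 0 3
2 1 1 1 2
1 0 0 2 1
0 3 2 2 0
t=3: 0 0 3 2 1
2 3 2 1 0
2 1 1 1 3
1 0 0 2 1
0 3 2 2 0
t=4: 0 0 3 2 2
2 3 2 1 0
2 1 1 1 3
1 0 0 2 1
0 3 2 2 0
t=5: 0 0 3 2 3
2 3 2 1 0
2 1 1 1 3
1 0 0 2 1
0 3 2 2 0

35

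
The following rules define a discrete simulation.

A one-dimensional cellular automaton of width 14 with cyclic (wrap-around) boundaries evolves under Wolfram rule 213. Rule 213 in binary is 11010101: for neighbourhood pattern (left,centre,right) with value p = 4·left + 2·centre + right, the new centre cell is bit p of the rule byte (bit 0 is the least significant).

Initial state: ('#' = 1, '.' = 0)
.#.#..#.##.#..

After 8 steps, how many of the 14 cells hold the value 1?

7

step 0: .#.#..#.##.#..
step 1: .#.##.#..#.###
step 2: .#..#.##.#..##
step 3: .##.#..#.##..#
step 4: ..#.##.#..##.#
step 5: #.#..#.##..#.#
step 6: #.##.#..##.#..
step 7: #..#.##..#.##.
step 8: ##.#..##.#..#.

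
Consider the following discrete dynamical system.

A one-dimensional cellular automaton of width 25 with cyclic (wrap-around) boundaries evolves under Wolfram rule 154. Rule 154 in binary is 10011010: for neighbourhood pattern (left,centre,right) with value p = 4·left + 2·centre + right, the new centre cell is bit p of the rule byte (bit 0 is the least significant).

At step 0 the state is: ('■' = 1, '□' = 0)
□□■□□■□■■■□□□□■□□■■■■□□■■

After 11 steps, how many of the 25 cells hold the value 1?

t=0: □□■□□■□■■■□□□□■□□■■■■□□■■
t=1: ■■□■■□□■■□■□□■□■■■■■□■■■□
t=2: ■□□■□■■■□□□■■□□■■■■□□■■□□
t=3: □■■□□■■□■□■■□■■■■■□■■■□■■
t=4: □■□■■■□□□□■□□■■■■□□■■□□■□
t=5: ■□□■■□■□□■□■■■■■□■■■□■■□■
t=6: □■■■□□□■■□□■■■■□□■■□□■□□■
t=7: □■■□■□■■□■■■■■□■■■□■■□■■□
t=8: ■■□□□□■□□■■■■□□■■□□■□□■□■
t=9: ■□■□□■□■■■■■□■■■□■■□■■□□■
t=10: □□□■■□□■■■■□□■■□□■□□■□■■■
t=11: ■□■■□■■■■■□■■■□■■□■■□□■■□

17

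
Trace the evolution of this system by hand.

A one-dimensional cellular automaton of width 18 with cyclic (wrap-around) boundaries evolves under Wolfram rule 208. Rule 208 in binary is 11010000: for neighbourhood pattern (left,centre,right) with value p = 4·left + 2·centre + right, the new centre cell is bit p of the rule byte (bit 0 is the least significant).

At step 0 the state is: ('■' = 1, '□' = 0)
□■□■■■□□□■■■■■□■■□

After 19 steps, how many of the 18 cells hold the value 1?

t=0: □■□■■■□□□■■■■■□■■□
t=1: □□□□■■■□□□■■■■□□■■
t=2: ■□□□□■■■□□□■■■■□□■
t=3: ■■□□□□■■■□□□■■■■□□
t=4: □■■□□□□■■■□□□■■■■□
t=5: □□■■□□□□■■■□□□■■■■
t=6: ■□□■■□□□□■■■□□□■■■
t=7: ■■□□■■□□□□■■■□□□■■
t=8: ■■■□□■■□□□□■■■□□□■
t=9: ■■■■□□■■□□□□■■■□□□
t=10: □■■■■□□■■□□□□■■■□□
t=11: □□■■■■□□■■□□□□■■■□
t=12: □□□■■■■□□■■□□□□■■■
t=13: ■□□□■■■■□□■■□□□□■■
t=14: ■■□□□■■■■□□■■□□□□■
t=15: ■■■□□□■■■■□□■■□□□□
t=16: □■■■□□□■■■■□□■■□□□
t=17: □□■■■□□□■■■■□□■■□□
t=18: □□□■■■□□□■■■■□□■■□
t=19: □□□□■■■□□□■■■■□□■■

9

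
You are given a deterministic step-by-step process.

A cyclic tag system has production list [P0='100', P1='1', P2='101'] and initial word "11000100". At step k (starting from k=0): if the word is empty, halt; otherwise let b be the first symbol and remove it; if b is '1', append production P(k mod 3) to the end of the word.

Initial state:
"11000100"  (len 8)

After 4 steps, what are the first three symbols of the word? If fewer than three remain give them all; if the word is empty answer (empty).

010

step 0: "11000100"  (len 8)
step 1: "1000100100"  (len 10)
step 2: "0001001001"  (len 10)
step 3: "001001001"  (len 9)
step 4: "01001001"  (len 8)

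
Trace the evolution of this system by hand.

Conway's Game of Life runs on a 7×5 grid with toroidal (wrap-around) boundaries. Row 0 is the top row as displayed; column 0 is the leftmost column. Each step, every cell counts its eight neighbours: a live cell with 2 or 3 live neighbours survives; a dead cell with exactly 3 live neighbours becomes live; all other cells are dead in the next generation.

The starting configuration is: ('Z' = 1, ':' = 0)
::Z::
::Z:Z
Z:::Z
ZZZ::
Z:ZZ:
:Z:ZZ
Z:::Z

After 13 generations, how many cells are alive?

[0] ::Z::
::Z:Z
Z:::Z
ZZZ::
Z:ZZ:
:Z:ZZ
Z:::Z
[1] ZZ::Z
ZZ::Z
::Z:Z
::Z::
:::::
:Z:::
ZZZ:Z
[2] :::::
::Z::
::Z:Z
:::Z:
:::::
:ZZ::
::ZZZ
[3] ::Z::
:::Z:
::Z::
:::Z:
::Z::
:ZZ::
:ZZZ:
[4] :Z:::
::ZZ:
::ZZ:
::ZZ:
:ZZZ:
:::::
:::Z:
[5] :::Z:
:Z:Z:
:Z::Z
::::Z
:Z:Z:
:::Z:
:::::
[6] ::Z::
Z::ZZ
::ZZZ
::ZZZ
::ZZZ
::Z::
:::::
[7] :::ZZ
ZZ:::
:Z:::
ZZ:::
:Z::Z
::Z::
:::::
[8] Z:::Z
ZZZ:Z
::Z::
:ZZ::
:ZZ::
:::::
:::Z:
[9] ::Z::
::Z:Z
:::::
:::Z:
:ZZ::
::Z::
::::Z
[10] :::::
:::Z:
:::Z:
::Z::
:ZZZ:
:ZZZ:
:::Z:
[11] :::::
:::::
::ZZ:
:Z:::
:::::
:Z::Z
:::Z:
[12] :::::
:::::
::Z::
::Z::
Z::::
:::::
:::::
[13] :::::
:::::
:::::
:Z:::
:::::
:::::
:::::

1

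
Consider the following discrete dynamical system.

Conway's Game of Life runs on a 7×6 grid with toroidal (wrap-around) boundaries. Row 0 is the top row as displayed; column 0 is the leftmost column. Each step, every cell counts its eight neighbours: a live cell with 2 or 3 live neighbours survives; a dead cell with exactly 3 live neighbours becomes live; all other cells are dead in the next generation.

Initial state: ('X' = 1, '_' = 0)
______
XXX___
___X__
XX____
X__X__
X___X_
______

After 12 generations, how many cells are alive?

15

gen 0: ______
XXX___
___X__
XX____
X__X__
X___X_
______
gen 1: _X____
_XX___
______
XXX___
X_____
_____X
______
gen 2: _XX___
_XX___
X_____
XX____
X____X
______
______
gen 3: _XX___
X_X___
X_X___
_X____
XX___X
______
______
gen 4: _XX___
X_XX__
X_X___
__X__X
XX____
X_____
______
gen 5: _XXX__
X__X__
X_X__X
__X__X
XX___X
XX____
_X____
gen 6: XX_X__
X__XXX
X_XXXX
__X_X_
__X__X
__X__X
______
gen 7: XXXX__
______
X_X___
X_X___
_XX_XX
______
XXX___
gen 8: X__X__
X__X__
______
X_X___
XXXX_X
___X_X
X__X__
gen 9: XXXXXX
______
_X____
X_XX_X
___X_X
___X_X
X_XX_X
gen 10: ______
___XXX
XXX___
XXXX_X
___X_X
___X_X
______
gen 11: ____X_
XXXXXX
______
___X_X
_X_X_X
______
______
gen 12: XXX_X_
XXXXXX
_X____
X_X___
X_X___
______
______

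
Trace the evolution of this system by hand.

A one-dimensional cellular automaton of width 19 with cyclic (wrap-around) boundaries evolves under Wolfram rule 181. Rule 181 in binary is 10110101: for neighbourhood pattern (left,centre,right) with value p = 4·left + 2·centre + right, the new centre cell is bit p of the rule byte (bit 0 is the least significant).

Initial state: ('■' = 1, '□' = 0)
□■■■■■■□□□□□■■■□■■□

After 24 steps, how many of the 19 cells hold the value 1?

t=0: □■■■■■■□□□□□■■■□■■□
t=1: □□■■■■□■■■■□□■□■□□■
t=2: ■□□■■□■□■■□■□■■■■□■
t=3: □■□□□■■■□□■■■□■■□■□
t=4: □■■■□□■□■□□■□■□□■■■
t=5: ■□■□■□■■■■□■■■■□□■□
t=6: ■■■■■■□■■□■□■■□■□■■
t=7: ■■■■■□■□□■■■□□■■■□■
t=8: ■■■■□■■■□□■□■□□■□■□
t=9: □■■□■□■□■□■■■■□■■■■
t=10: ■□□■■■■■■■□■■□■□■■□
t=11: ■■□□■■■■■□■□□■■■□□■
t=12: ■□■□□■■■□■■■□□■□■□□
t=13: ■■■■□□■□■□■□■□■■■■□
t=14: □■■□■□■■■■■■■■□■■□■
t=15: ■□□■■■□■■■■■■□■□□■■
t=16: □■□□■□■□■■■■□■■■□□■
t=17: ■■■□■■■■□■■□■□■□■□■
t=18: ■■□■□■■□■□□■■■■■■■□
t=19: □□■■■□□■■■□□■■■■■□■
t=20: ■□□■□■□□■□■□□■■■□■■
t=21: □■□■■■■□■■■■□□■□■□■
t=22: ■■■□■■□■□■■□■□■■■■■
t=23: ■■□■□□■■■□□■■■□■■■■
t=24: ■□■■■□□■□■□□■□■□■■■

11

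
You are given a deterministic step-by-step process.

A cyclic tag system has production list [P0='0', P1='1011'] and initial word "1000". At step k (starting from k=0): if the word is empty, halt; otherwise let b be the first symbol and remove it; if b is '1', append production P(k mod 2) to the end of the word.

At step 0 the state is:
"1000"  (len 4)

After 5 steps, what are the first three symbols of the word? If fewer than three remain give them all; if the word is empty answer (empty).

k=0  "1000"  (len 4)
k=1  "0000"  (len 4)
k=2  "000"  (len 3)
k=3  "00"  (len 2)
k=4  "0"  (len 1)
k=5  (halted — word empty)

(empty)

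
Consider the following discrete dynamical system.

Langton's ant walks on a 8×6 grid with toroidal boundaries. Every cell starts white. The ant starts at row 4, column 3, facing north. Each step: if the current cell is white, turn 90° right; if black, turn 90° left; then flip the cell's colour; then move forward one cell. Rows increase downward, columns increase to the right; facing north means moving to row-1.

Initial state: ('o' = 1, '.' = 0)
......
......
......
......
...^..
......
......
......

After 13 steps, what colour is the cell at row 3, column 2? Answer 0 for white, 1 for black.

1

gen 0: ......
......
......
......
...^..
......
......
......
gen 1: ......
......
......
......
...o>.
......
......
......
gen 2: ......
......
......
......
...oo.
....v.
......
......
gen 3: ......
......
......
......
...oo.
...<o.
......
......
gen 4: ......
......
......
......
...^o.
...oo.
......
......
gen 5: ......
......
......
......
..<.o.
...oo.
......
......
gen 6: ......
......
......
..^...
..o.o.
...oo.
......
......
gen 7: ......
......
......
..o>..
..o.o.
...oo.
......
......
gen 8: ......
......
......
..oo..
..ovo.
...oo.
......
......
gen 9: ......
......
......
..oo..
..<oo.
...oo.
......
......
gen 10: ......
......
......
..oo..
...oo.
..voo.
......
......
gen 11: ......
......
......
..oo..
...oo.
.<ooo.
......
......
gen 12: ......
......
......
..oo..
.^.oo.
.oooo.
......
......
gen 13: ......
......
......
..oo..
.o>oo.
.oooo.
......
......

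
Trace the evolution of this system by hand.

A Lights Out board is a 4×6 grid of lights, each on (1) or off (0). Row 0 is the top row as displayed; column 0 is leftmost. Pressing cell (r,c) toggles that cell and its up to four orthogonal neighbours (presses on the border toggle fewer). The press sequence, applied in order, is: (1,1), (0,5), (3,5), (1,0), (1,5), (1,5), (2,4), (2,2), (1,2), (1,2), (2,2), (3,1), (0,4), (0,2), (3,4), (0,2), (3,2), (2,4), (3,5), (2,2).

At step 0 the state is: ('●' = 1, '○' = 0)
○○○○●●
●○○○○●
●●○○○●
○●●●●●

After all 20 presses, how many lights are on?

13

k=0  ○○○○●●
●○○○○●
●●○○○●
○●●●●●
k=1  ○●○○●●
○●●○○●
●○○○○●
○●●●●●
k=2  ○●○○○○
○●●○○○
●○○○○●
○●●●●●
k=3  ○●○○○○
○●●○○○
●○○○○○
○●●●○○
k=4  ●●○○○○
●○●○○○
○○○○○○
○●●●○○
k=5  ●●○○○●
●○●○●●
○○○○○●
○●●●○○
k=6  ●●○○○○
●○●○○○
○○○○○○
○●●●○○
k=7  ●●○○○○
●○●○●○
○○○●●●
○●●●●○
k=8  ●●○○○○
●○○○●○
○●●○●●
○●○●●○
k=9  ●●●○○○
●●●●●○
○●○○●●
○●○●●○
k=10  ●●○○○○
●○○○●○
○●●○●●
○●○●●○
k=11  ●●○○○○
●○●○●○
○○○●●●
○●●●●○
k=12  ●●○○○○
●○●○●○
○●○●●●
●○○●●○
k=13  ●●○●●●
●○●○○○
○●○●●●
●○○●●○
k=14  ●○●○●●
●○○○○○
○●○●●●
●○○●●○
k=15  ●○●○●●
●○○○○○
○●○●○●
●○○○○●
k=16  ●●○●●●
●○●○○○
○●○●○●
●○○○○●
k=17  ●●○●●●
●○●○○○
○●●●○●
●●●●○●
k=18  ●●○●●●
●○●○●○
○●●○●○
●●●●●●
k=19  ●●○●●●
●○●○●○
○●●○●●
●●●●○○
k=20  ●●○●●●
●○○○●○
○○○●●●
●●○●○○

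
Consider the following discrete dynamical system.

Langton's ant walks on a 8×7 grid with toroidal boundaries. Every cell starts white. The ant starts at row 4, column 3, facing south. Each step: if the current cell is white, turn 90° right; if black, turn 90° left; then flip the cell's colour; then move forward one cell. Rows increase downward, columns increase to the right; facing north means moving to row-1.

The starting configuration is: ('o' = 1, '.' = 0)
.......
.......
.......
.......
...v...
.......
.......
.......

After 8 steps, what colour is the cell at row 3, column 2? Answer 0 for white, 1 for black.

[0] .......
.......
.......
.......
...v...
.......
.......
.......
[1] .......
.......
.......
.......
..<o...
.......
.......
.......
[2] .......
.......
.......
..^....
..oo...
.......
.......
.......
[3] .......
.......
.......
..o>...
..oo...
.......
.......
.......
[4] .......
.......
.......
..oo...
..ov...
.......
.......
.......
[5] .......
.......
.......
..oo...
..o.>..
.......
.......
.......
[6] .......
.......
.......
..oo...
..o.o..
....v..
.......
.......
[7] .......
.......
.......
..oo...
..o.o..
...<o..
.......
.......
[8] .......
.......
.......
..oo...
..o^o..
...oo..
.......
.......

1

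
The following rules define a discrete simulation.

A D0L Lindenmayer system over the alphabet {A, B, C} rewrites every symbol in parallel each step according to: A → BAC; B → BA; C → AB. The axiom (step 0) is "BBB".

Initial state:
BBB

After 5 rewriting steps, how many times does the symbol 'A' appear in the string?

0) BBB
1) BABABA
2) BABACBABACBABAC
3) BABACBABACABBABACBABACABBABACBABACAB
4) BABACBABACABBABACBABACABBACBABABACBABACABBABACBABACABBACBABABACBABACABBABACBABACABBACBA
5) BABACBABACABBABACBABACABBACBABABACBABACABBABACBABACABBACBA…BABACBABACABBACBABABACBABACABBABACBABACABBACBABABACABBABAC  (len 210)

87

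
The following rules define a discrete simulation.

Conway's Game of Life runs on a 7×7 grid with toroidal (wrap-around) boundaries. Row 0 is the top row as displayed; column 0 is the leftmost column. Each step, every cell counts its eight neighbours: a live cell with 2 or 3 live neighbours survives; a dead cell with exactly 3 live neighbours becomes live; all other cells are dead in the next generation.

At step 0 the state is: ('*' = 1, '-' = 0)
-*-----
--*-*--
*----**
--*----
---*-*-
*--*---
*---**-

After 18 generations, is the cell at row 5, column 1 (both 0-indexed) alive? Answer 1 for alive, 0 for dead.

k=0  -*-----
--*-*--
*----**
--*----
---*-*-
*--*---
*---**-
k=1  -*-***-
**---**
-*-*-**
----**-
--***--
---*-*-
**--*-*
k=2  ---*---
-*-*---
-**----
------*
--*----
**---**
**----*
k=3  -*-----
-*-*---
***----
-**----
-*---*-
--*--*-
-**--*-
k=4  **-----
-------
*--*---
-------
-*-----
--*-***
-**----
k=5  ***----
**-----
-------
-------
-----*-
*-**-*-
--**-**
k=6  ---*---
*-*----
-------
-------
----*-*
-***-*-
-----*-
k=7  -------
-------
-------
-------
--****-
--**-**
---*---
k=8  -------
-------
-------
---**--
--*--**
-----**
--***--
k=9  ---*---
-------
-------
---***-
---*--*
--*---*
---***-
k=10  ---*---
-------
----*--
---***-
--**--*
--*---*
--****-
k=11  --**---
-------
---***-
--*--*-
--*---*
-*----*
--*-**-
k=12  --***--
--*----
---***-
--*--**
***--**
****--*
-**-**-
k=13  ----**-
--*--*-
--*****
--*----
----*--
-------
-----**
k=14  ----*--
--*----
-**-***
--*----
-------
-----*-
----***
k=15  ---**--
-**-*--
-**--*-
-***-*-
-------
----***
----*-*
k=16  --*-*--
-*--**-
*----*-
-*-**--
--**--*
----*-*
------*
k=17  ---**--
-*-****
****-**
**-****
*-*----
*--*--*
---*---
k=18  -------
-*-----
-------
-------
--*----
****--*
--**---

1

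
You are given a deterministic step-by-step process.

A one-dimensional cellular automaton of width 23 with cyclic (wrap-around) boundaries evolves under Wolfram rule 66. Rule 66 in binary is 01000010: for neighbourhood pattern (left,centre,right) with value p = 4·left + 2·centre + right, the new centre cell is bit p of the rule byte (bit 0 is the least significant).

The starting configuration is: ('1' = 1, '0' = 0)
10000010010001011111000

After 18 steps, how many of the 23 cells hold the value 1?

5

step 0: 10000010010001011111000
step 1: 00000100100010000001001
step 2: 00001001000100000010010
step 3: 00010010001000000100100
step 4: 00100100010000001001000
step 5: 01001000100000010010000
step 6: 10010001000000100100000
step 7: 00100010000001001000001
step 8: 01000100000010010000010
step 9: 10001000000100100000100
step 10: 00010000001001000001001
step 11: 00100000010010000010010
step 12: 01000000100100000100100
step 13: 10000001001000001001000
step 14: 00000010010000010010001
step 15: 00000100100000100100010
step 16: 00001001000001001000100
step 17: 00010010000010010001000
step 18: 00100100000100100010000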